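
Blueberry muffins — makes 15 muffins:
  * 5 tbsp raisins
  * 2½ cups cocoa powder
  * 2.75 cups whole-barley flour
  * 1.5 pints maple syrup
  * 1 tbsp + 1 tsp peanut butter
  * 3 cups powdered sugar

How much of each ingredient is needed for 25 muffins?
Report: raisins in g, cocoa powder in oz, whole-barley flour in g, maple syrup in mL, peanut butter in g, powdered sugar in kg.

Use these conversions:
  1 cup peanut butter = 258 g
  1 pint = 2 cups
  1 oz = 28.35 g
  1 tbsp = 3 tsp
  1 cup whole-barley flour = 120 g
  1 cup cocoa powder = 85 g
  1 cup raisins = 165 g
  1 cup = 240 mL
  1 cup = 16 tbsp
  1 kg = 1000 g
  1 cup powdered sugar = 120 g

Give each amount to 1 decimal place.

Scaling factor: 25/15 = 5/3.
raisins: 5 tbsp × 5/3 ÷ 16 tbsp/cup × 165 g/cup ≈ 85.9 g
cocoa powder: 2.5 cup × 5/3 × 85 g/cup ÷ 28.35 g/oz ≈ 12.5 oz
whole-barley flour: 2.75 cup × 5/3 × 120 g/cup = 550.0 g
maple syrup: 1.5 pint × 5/3 × 2 cup/pint × 240 mL/cup = 1200.0 mL
peanut butter: (1 tbsp + 1 tsp = 4/3 tbsp) × 5/3 ÷ 16 tbsp/cup × 258 g/cup ≈ 35.8 g
powdered sugar: 3 cup × 5/3 × 120 g/cup ÷ 1000 g/kg = 0.6 kg

raisins: 85.9 g; cocoa powder: 12.5 oz; whole-barley flour: 550.0 g; maple syrup: 1200.0 mL; peanut butter: 35.8 g; powdered sugar: 0.6 kg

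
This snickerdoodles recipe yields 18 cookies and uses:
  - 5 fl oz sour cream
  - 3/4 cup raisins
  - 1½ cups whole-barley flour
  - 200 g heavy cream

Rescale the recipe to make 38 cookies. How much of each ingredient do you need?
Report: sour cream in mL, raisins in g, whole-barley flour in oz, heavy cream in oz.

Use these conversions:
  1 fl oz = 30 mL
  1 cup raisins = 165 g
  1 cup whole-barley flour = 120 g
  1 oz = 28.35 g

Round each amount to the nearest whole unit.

sour cream: 317 mL; raisins: 261 g; whole-barley flour: 13 oz; heavy cream: 15 oz

Scaling factor: 38/18 = 19/9.
sour cream: 5 fl oz × 19/9 × 30 mL/fl oz ≈ 317 mL
raisins: 0.75 cup × 19/9 × 165 g/cup ≈ 261 g
whole-barley flour: 1.5 cup × 19/9 × 120 g/cup ÷ 28.35 g/oz ≈ 13 oz
heavy cream: 200 g × 19/9 ÷ 28.35 g/oz ≈ 15 oz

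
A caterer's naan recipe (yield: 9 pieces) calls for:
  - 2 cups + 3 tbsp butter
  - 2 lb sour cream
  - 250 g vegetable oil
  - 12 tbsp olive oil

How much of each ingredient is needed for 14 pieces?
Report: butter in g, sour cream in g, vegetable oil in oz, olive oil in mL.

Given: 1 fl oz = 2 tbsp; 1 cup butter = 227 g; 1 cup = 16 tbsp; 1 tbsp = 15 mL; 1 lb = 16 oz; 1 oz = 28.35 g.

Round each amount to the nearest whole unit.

Scaling factor: 14/9.
butter: (2 cup + 3 tbsp = 2.1875 cup) × 14/9 × 227 g/cup ≈ 772 g
sour cream: 2 lb × 14/9 × 16 oz/lb × 28.35 g/oz ≈ 1411 g
vegetable oil: 250 g × 14/9 ÷ 28.35 g/oz ≈ 14 oz
olive oil: 12 tbsp × 14/9 × 15 mL/tbsp = 280 mL

butter: 772 g; sour cream: 1411 g; vegetable oil: 14 oz; olive oil: 280 mL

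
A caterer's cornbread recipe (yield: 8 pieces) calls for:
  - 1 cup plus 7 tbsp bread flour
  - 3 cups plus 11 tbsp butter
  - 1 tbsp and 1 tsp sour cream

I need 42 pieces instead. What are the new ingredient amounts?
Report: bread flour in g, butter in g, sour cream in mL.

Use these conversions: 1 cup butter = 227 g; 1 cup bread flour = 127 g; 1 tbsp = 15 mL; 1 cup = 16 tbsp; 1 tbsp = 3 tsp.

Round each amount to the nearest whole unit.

bread flour: 958 g; butter: 4395 g; sour cream: 105 mL

Scaling factor: 42/8 = 21/4 = 5.25.
bread flour: (1 cup + 7 tbsp = 1.4375 cup) × 21/4 × 127 g/cup ≈ 958 g
butter: (3 cup + 11 tbsp = 3.6875 cup) × 21/4 × 227 g/cup ≈ 4395 g
sour cream: (1 tbsp + 1 tsp = 4/3 tbsp) × 21/4 × 15 mL/tbsp = 105 mL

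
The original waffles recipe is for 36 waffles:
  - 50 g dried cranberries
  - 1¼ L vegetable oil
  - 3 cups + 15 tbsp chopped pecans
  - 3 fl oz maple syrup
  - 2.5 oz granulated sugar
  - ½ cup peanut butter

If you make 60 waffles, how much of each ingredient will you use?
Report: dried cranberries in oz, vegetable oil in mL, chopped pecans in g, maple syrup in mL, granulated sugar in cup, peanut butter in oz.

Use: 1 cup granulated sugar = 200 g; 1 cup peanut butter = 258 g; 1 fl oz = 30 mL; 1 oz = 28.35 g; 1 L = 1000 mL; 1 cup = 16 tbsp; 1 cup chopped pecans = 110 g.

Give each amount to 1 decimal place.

dried cranberries: 2.9 oz; vegetable oil: 2083.3 mL; chopped pecans: 721.9 g; maple syrup: 150.0 mL; granulated sugar: 0.6 cup; peanut butter: 7.6 oz

Scaling factor: 60/36 = 5/3.
dried cranberries: 50 g × 5/3 ÷ 28.35 g/oz ≈ 2.9 oz
vegetable oil: 1.25 L × 5/3 × 1000 mL/L ≈ 2083.3 mL
chopped pecans: (3 cup + 15 tbsp = 3.9375 cup) × 5/3 × 110 g/cup ≈ 721.9 g
maple syrup: 3 fl oz × 5/3 × 30 mL/fl oz = 150.0 mL
granulated sugar: 2.5 oz × 5/3 × 28.35 g/oz ÷ 200 g/cup ≈ 0.6 cup
peanut butter: 0.5 cup × 5/3 × 258 g/cup ÷ 28.35 g/oz ≈ 7.6 oz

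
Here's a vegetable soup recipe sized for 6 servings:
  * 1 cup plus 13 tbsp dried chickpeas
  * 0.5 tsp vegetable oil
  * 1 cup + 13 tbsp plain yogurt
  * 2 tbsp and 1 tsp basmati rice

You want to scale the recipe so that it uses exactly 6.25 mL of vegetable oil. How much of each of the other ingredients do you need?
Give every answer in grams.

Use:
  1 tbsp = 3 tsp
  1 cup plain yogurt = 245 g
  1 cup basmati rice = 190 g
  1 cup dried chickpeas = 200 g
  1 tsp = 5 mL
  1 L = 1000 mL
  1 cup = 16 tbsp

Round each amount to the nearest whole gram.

The original recipe has 2.5 mL of vegetable oil, so the scaling factor is 6.25 ÷ 2.5 = 5/2 = 2.5.
dried chickpeas: (1 cup + 13 tbsp = 1.8125 cup) × 5/2 × 200 g/cup ≈ 906 g
plain yogurt: (1 cup + 13 tbsp = 1.8125 cup) × 5/2 × 245 g/cup ≈ 1110 g
basmati rice: (2 tbsp + 1 tsp = 7/3 tbsp) × 5/2 ÷ 16 tbsp/cup × 190 g/cup ≈ 69 g

dried chickpeas: 906 g; plain yogurt: 1110 g; basmati rice: 69 g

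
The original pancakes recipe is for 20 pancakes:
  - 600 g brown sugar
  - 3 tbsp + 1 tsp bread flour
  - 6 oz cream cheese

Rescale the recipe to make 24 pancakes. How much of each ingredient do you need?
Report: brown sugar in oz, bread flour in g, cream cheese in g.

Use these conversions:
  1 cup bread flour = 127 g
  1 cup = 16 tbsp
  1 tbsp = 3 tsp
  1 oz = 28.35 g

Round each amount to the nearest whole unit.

Scaling factor: 24/20 = 6/5 = 1.2.
brown sugar: 600 g × 6/5 ÷ 28.35 g/oz ≈ 25 oz
bread flour: (3 tbsp + 1 tsp = 10/3 tbsp) × 6/5 ÷ 16 tbsp/cup × 127 g/cup ≈ 32 g
cream cheese: 6 oz × 6/5 × 28.35 g/oz ≈ 204 g

brown sugar: 25 oz; bread flour: 32 g; cream cheese: 204 g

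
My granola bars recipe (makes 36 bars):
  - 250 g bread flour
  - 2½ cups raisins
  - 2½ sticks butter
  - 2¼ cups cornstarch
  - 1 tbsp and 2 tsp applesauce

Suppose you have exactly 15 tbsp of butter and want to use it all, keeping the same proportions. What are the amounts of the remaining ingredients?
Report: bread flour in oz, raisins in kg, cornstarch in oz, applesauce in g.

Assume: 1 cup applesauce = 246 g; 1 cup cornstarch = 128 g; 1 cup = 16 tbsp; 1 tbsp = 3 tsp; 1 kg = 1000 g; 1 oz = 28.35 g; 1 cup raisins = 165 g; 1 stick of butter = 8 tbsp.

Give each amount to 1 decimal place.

The original recipe has 20 tbsp of butter, so the scaling factor is 15 ÷ 20 = 3/4 = 0.75.
bread flour: 250 g × 3/4 ÷ 28.35 g/oz ≈ 6.6 oz
raisins: 2.5 cup × 3/4 × 165 g/cup ÷ 1000 g/kg ≈ 0.3 kg
cornstarch: 2.25 cup × 3/4 × 128 g/cup ÷ 28.35 g/oz ≈ 7.6 oz
applesauce: (1 tbsp + 2 tsp = 5/3 tbsp) × 3/4 ÷ 16 tbsp/cup × 246 g/cup ≈ 19.2 g

bread flour: 6.6 oz; raisins: 0.3 kg; cornstarch: 7.6 oz; applesauce: 19.2 g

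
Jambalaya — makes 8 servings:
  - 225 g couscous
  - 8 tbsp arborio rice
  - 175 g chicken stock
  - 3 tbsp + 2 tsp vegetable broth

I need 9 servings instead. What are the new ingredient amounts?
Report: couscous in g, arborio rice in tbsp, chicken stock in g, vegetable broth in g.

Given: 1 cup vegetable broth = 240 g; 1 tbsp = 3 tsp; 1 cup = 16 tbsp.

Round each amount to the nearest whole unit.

Scaling factor: 9/8 = 1.125.
couscous: 225 g × 9/8 ≈ 253 g
arborio rice: 8 tbsp × 9/8 = 9 tbsp
chicken stock: 175 g × 9/8 ≈ 197 g
vegetable broth: (3 tbsp + 2 tsp = 11/3 tbsp) × 9/8 ÷ 16 tbsp/cup × 240 g/cup ≈ 62 g

couscous: 253 g; arborio rice: 9 tbsp; chicken stock: 197 g; vegetable broth: 62 g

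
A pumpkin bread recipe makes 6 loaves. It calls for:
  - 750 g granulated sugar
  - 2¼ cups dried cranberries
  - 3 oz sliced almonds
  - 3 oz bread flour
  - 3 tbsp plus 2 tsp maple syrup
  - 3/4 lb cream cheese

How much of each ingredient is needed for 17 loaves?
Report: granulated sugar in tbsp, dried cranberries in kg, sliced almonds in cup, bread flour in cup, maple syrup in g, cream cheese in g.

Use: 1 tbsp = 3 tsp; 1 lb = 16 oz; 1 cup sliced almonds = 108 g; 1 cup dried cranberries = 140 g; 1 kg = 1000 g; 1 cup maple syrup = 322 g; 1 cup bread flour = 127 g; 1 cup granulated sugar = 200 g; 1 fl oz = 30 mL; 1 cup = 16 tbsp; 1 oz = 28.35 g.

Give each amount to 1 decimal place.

granulated sugar: 170.0 tbsp; dried cranberries: 0.9 kg; sliced almonds: 2.2 cup; bread flour: 1.9 cup; maple syrup: 209.1 g; cream cheese: 963.9 g

Scaling factor: 17/6.
granulated sugar: 750 g × 17/6 ÷ 200 g/cup × 16 tbsp/cup = 170.0 tbsp
dried cranberries: 2.25 cup × 17/6 × 140 g/cup ÷ 1000 g/kg ≈ 0.9 kg
sliced almonds: 3 oz × 17/6 × 28.35 g/oz ÷ 108 g/cup ≈ 2.2 cup
bread flour: 3 oz × 17/6 × 28.35 g/oz ÷ 127 g/cup ≈ 1.9 cup
maple syrup: (3 tbsp + 2 tsp = 11/3 tbsp) × 17/6 ÷ 16 tbsp/cup × 322 g/cup ≈ 209.1 g
cream cheese: 0.75 lb × 17/6 × 16 oz/lb × 28.35 g/oz = 963.9 g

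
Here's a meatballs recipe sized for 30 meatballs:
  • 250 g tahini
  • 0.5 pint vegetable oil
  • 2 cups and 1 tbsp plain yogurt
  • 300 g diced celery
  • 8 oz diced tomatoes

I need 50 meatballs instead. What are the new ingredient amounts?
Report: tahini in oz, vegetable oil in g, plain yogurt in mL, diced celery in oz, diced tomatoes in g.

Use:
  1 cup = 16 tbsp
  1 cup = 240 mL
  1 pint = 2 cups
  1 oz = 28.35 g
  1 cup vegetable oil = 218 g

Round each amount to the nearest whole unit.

tahini: 15 oz; vegetable oil: 363 g; plain yogurt: 825 mL; diced celery: 18 oz; diced tomatoes: 378 g

Scaling factor: 50/30 = 5/3.
tahini: 250 g × 5/3 ÷ 28.35 g/oz ≈ 15 oz
vegetable oil: 0.5 pint × 5/3 × 2 cup/pint × 218 g/cup ≈ 363 g
plain yogurt: (2 cup + 1 tbsp = 2.0625 cup) × 5/3 × 240 mL/cup = 825 mL
diced celery: 300 g × 5/3 ÷ 28.35 g/oz ≈ 18 oz
diced tomatoes: 8 oz × 5/3 × 28.35 g/oz = 378 g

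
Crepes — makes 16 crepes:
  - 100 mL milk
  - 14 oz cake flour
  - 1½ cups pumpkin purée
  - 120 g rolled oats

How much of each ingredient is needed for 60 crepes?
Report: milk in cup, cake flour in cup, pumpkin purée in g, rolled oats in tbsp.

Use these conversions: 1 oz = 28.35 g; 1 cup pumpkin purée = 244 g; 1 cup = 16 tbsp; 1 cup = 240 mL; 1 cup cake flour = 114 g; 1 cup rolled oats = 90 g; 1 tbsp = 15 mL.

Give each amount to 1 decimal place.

milk: 1.6 cup; cake flour: 13.1 cup; pumpkin purée: 1372.5 g; rolled oats: 80.0 tbsp

Scaling factor: 60/16 = 15/4 = 3.75.
milk: 100 mL × 15/4 ÷ 240 mL/cup ≈ 1.6 cup
cake flour: 14 oz × 15/4 × 28.35 g/oz ÷ 114 g/cup ≈ 13.1 cup
pumpkin purée: 1.5 cup × 15/4 × 244 g/cup = 1372.5 g
rolled oats: 120 g × 15/4 ÷ 90 g/cup × 16 tbsp/cup = 80.0 tbsp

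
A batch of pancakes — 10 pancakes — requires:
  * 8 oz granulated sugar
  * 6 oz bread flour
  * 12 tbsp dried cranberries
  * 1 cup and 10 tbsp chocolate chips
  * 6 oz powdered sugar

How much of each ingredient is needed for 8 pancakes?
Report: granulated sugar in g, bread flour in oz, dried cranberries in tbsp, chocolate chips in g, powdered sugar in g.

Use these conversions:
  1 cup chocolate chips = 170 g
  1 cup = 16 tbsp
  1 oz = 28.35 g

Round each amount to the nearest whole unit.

granulated sugar: 181 g; bread flour: 5 oz; dried cranberries: 10 tbsp; chocolate chips: 221 g; powdered sugar: 136 g

Scaling factor: 8/10 = 4/5 = 0.8.
granulated sugar: 8 oz × 4/5 × 28.35 g/oz ≈ 181 g
bread flour: 6 oz × 4/5 ≈ 5 oz
dried cranberries: 12 tbsp × 4/5 ≈ 10 tbsp
chocolate chips: (1 cup + 10 tbsp = 1.625 cup) × 4/5 × 170 g/cup = 221 g
powdered sugar: 6 oz × 4/5 × 28.35 g/oz ≈ 136 g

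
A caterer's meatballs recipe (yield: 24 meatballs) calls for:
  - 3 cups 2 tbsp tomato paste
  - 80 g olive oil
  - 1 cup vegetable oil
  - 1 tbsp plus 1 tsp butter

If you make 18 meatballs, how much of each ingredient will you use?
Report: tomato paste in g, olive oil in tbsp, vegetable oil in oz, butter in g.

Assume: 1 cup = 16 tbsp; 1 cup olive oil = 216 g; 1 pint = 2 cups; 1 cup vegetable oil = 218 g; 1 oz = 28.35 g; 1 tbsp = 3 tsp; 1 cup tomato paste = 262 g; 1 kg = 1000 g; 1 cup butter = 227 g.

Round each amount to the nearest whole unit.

tomato paste: 614 g; olive oil: 4 tbsp; vegetable oil: 6 oz; butter: 14 g

Scaling factor: 18/24 = 3/4 = 0.75.
tomato paste: (3 cup + 2 tbsp = 3.125 cup) × 3/4 × 262 g/cup ≈ 614 g
olive oil: 80 g × 3/4 ÷ 216 g/cup × 16 tbsp/cup ≈ 4 tbsp
vegetable oil: 1 cup × 3/4 × 218 g/cup ÷ 28.35 g/oz ≈ 6 oz
butter: (1 tbsp + 1 tsp = 4/3 tbsp) × 3/4 ÷ 16 tbsp/cup × 227 g/cup ≈ 14 g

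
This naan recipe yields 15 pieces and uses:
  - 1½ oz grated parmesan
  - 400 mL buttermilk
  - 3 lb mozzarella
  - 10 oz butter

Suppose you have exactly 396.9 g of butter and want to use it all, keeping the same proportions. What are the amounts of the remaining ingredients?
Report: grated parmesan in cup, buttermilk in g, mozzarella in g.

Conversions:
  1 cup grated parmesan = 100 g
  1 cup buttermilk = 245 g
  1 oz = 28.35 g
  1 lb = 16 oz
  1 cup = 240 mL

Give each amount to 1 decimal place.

The original recipe has 283.5 g of butter, so the scaling factor is 396.9 ÷ 283.5 = 7/5 = 1.4.
grated parmesan: 1.5 oz × 7/5 × 28.35 g/oz ÷ 100 g/cup ≈ 0.6 cup
buttermilk: 400 mL × 7/5 ÷ 240 mL/cup × 245 g/cup ≈ 571.7 g
mozzarella: 3 lb × 7/5 × 16 oz/lb × 28.35 g/oz ≈ 1905.1 g

grated parmesan: 0.6 cup; buttermilk: 571.7 g; mozzarella: 1905.1 g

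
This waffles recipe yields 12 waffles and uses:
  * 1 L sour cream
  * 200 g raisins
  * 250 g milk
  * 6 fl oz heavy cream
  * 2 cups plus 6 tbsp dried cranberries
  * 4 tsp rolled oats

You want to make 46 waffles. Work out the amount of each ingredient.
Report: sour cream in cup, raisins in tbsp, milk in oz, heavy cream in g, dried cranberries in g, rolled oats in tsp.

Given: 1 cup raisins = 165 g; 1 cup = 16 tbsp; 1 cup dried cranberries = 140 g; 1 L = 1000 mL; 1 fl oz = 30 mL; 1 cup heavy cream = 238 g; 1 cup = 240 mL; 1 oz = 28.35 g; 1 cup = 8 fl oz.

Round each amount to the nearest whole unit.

sour cream: 16 cup; raisins: 74 tbsp; milk: 34 oz; heavy cream: 684 g; dried cranberries: 1275 g; rolled oats: 15 tsp

Scaling factor: 46/12 = 23/6.
sour cream: 1 L × 23/6 × 1000 mL/L ÷ 240 mL/cup ≈ 16 cup
raisins: 200 g × 23/6 ÷ 165 g/cup × 16 tbsp/cup ≈ 74 tbsp
milk: 250 g × 23/6 ÷ 28.35 g/oz ≈ 34 oz
heavy cream: 6 fl oz × 23/6 ÷ 8 fl oz/cup × 238 g/cup ≈ 684 g
dried cranberries: (2 cup + 6 tbsp = 2.375 cup) × 23/6 × 140 g/cup ≈ 1275 g
rolled oats: 4 tsp × 23/6 ≈ 15 tsp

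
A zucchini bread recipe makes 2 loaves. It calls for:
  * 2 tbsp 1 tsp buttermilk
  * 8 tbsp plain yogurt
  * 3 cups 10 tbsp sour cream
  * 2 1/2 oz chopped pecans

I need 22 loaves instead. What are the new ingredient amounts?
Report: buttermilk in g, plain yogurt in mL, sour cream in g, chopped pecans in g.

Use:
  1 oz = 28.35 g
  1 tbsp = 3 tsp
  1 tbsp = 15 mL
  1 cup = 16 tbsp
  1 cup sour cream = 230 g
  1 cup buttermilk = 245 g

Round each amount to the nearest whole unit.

Scaling factor: 22/2 = 11.
buttermilk: (2 tbsp + 1 tsp = 7/3 tbsp) × 11 ÷ 16 tbsp/cup × 245 g/cup ≈ 393 g
plain yogurt: 8 tbsp × 11 × 15 mL/tbsp = 1320 mL
sour cream: (3 cup + 10 tbsp = 3.625 cup) × 11 × 230 g/cup ≈ 9171 g
chopped pecans: 2.5 oz × 11 × 28.35 g/oz ≈ 780 g

buttermilk: 393 g; plain yogurt: 1320 mL; sour cream: 9171 g; chopped pecans: 780 g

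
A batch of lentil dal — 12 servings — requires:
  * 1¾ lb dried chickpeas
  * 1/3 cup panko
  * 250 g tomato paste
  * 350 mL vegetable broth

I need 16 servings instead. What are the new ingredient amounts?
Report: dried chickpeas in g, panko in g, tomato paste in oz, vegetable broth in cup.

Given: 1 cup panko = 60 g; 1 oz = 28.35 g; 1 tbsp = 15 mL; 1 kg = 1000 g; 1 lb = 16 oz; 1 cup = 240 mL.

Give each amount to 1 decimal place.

dried chickpeas: 1058.4 g; panko: 26.7 g; tomato paste: 11.8 oz; vegetable broth: 1.9 cup

Scaling factor: 16/12 = 4/3.
dried chickpeas: 1.75 lb × 4/3 × 16 oz/lb × 28.35 g/oz = 1058.4 g
panko: 1/3 cup × 4/3 × 60 g/cup ≈ 26.7 g
tomato paste: 250 g × 4/3 ÷ 28.35 g/oz ≈ 11.8 oz
vegetable broth: 350 mL × 4/3 ÷ 240 mL/cup ≈ 1.9 cup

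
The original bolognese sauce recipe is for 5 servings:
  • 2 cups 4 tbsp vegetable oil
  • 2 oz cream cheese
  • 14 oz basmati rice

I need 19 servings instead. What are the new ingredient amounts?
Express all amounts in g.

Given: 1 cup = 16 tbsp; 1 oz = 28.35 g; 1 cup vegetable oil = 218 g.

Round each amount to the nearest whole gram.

Scaling factor: 19/5 = 3.8.
vegetable oil: (2 cup + 4 tbsp = 2.25 cup) × 19/5 × 218 g/cup ≈ 1864 g
cream cheese: 2 oz × 19/5 × 28.35 g/oz ≈ 215 g
basmati rice: 14 oz × 19/5 × 28.35 g/oz ≈ 1508 g

vegetable oil: 1864 g; cream cheese: 215 g; basmati rice: 1508 g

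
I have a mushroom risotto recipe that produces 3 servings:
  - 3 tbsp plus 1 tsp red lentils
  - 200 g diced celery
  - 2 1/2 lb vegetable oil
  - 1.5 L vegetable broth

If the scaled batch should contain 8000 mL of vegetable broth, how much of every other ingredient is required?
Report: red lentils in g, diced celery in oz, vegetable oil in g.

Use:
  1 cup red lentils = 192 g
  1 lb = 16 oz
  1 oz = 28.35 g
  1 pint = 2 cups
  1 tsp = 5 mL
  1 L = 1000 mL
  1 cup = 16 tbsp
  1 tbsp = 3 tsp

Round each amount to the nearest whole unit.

red lentils: 213 g; diced celery: 38 oz; vegetable oil: 6048 g

The original recipe has 1500 mL of vegetable broth, so the scaling factor is 8000 ÷ 1500 = 16/3.
red lentils: (3 tbsp + 1 tsp = 10/3 tbsp) × 16/3 ÷ 16 tbsp/cup × 192 g/cup ≈ 213 g
diced celery: 200 g × 16/3 ÷ 28.35 g/oz ≈ 38 oz
vegetable oil: 2.5 lb × 16/3 × 16 oz/lb × 28.35 g/oz = 6048 g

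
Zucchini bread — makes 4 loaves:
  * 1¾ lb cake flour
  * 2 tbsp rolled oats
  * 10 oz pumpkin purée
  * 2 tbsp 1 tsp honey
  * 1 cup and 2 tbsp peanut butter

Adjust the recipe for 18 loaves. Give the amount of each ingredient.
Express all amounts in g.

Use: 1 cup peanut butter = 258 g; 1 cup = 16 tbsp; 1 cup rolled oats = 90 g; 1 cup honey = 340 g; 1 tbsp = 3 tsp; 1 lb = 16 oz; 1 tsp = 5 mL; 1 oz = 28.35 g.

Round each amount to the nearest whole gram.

Scaling factor: 18/4 = 9/2 = 4.5.
cake flour: 1.75 lb × 9/2 × 16 oz/lb × 28.35 g/oz ≈ 3572 g
rolled oats: 2 tbsp × 9/2 ÷ 16 tbsp/cup × 90 g/cup ≈ 51 g
pumpkin purée: 10 oz × 9/2 × 28.35 g/oz ≈ 1276 g
honey: (2 tbsp + 1 tsp = 7/3 tbsp) × 9/2 ÷ 16 tbsp/cup × 340 g/cup ≈ 223 g
peanut butter: (1 cup + 2 tbsp = 1.125 cup) × 9/2 × 258 g/cup ≈ 1306 g

cake flour: 3572 g; rolled oats: 51 g; pumpkin purée: 1276 g; honey: 223 g; peanut butter: 1306 g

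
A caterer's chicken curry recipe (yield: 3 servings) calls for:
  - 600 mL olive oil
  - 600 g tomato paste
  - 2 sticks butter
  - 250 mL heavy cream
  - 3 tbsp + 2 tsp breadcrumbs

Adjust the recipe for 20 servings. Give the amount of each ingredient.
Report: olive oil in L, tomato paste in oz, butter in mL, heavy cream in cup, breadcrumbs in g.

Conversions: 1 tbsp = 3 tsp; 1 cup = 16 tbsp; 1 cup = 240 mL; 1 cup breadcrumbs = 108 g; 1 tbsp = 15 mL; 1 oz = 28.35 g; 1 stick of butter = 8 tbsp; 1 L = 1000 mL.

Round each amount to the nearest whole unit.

Scaling factor: 20/3.
olive oil: 600 mL × 20/3 ÷ 1000 mL/L = 4 L
tomato paste: 600 g × 20/3 ÷ 28.35 g/oz ≈ 141 oz
butter: 2 stick × 20/3 × 8 tbsp/stick × 15 mL/tbsp = 1600 mL
heavy cream: 250 mL × 20/3 ÷ 240 mL/cup ≈ 7 cup
breadcrumbs: (3 tbsp + 2 tsp = 11/3 tbsp) × 20/3 ÷ 16 tbsp/cup × 108 g/cup = 165 g

olive oil: 4 L; tomato paste: 141 oz; butter: 1600 mL; heavy cream: 7 cup; breadcrumbs: 165 g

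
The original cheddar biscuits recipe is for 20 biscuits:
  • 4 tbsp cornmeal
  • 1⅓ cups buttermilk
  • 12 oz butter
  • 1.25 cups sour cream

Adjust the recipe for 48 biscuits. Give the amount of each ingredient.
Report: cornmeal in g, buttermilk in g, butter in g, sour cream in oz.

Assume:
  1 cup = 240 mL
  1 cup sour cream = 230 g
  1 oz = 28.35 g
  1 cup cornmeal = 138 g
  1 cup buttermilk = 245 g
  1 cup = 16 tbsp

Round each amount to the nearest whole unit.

cornmeal: 83 g; buttermilk: 784 g; butter: 816 g; sour cream: 24 oz

Scaling factor: 48/20 = 12/5 = 2.4.
cornmeal: 4 tbsp × 12/5 ÷ 16 tbsp/cup × 138 g/cup ≈ 83 g
buttermilk: 4/3 cup × 12/5 × 245 g/cup = 784 g
butter: 12 oz × 12/5 × 28.35 g/oz ≈ 816 g
sour cream: 1.25 cup × 12/5 × 230 g/cup ÷ 28.35 g/oz ≈ 24 oz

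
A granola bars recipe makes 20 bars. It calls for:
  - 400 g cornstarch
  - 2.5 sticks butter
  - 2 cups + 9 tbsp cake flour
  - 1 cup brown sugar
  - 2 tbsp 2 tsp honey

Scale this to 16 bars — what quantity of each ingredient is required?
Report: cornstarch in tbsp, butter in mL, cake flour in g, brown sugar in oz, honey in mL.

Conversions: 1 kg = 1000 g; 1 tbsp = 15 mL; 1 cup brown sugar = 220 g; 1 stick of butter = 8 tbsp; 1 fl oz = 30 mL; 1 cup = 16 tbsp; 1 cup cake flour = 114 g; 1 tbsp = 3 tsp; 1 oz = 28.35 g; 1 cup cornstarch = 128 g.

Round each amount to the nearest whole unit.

cornstarch: 40 tbsp; butter: 240 mL; cake flour: 234 g; brown sugar: 6 oz; honey: 32 mL

Scaling factor: 16/20 = 4/5 = 0.8.
cornstarch: 400 g × 4/5 ÷ 128 g/cup × 16 tbsp/cup = 40 tbsp
butter: 2.5 stick × 4/5 × 8 tbsp/stick × 15 mL/tbsp = 240 mL
cake flour: (2 cup + 9 tbsp = 2.5625 cup) × 4/5 × 114 g/cup ≈ 234 g
brown sugar: 1 cup × 4/5 × 220 g/cup ÷ 28.35 g/oz ≈ 6 oz
honey: (2 tbsp + 2 tsp = 8/3 tbsp) × 4/5 × 15 mL/tbsp = 32 mL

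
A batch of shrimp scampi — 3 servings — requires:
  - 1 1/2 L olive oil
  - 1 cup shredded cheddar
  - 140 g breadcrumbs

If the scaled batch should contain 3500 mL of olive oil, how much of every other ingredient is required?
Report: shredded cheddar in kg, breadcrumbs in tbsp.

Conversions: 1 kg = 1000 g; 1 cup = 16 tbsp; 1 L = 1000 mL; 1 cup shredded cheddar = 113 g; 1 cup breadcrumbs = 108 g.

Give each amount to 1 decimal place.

shredded cheddar: 0.3 kg; breadcrumbs: 48.4 tbsp

The original recipe has 1500 mL of olive oil, so the scaling factor is 3500 ÷ 1500 = 7/3.
shredded cheddar: 1 cup × 7/3 × 113 g/cup ÷ 1000 g/kg ≈ 0.3 kg
breadcrumbs: 140 g × 7/3 ÷ 108 g/cup × 16 tbsp/cup ≈ 48.4 tbsp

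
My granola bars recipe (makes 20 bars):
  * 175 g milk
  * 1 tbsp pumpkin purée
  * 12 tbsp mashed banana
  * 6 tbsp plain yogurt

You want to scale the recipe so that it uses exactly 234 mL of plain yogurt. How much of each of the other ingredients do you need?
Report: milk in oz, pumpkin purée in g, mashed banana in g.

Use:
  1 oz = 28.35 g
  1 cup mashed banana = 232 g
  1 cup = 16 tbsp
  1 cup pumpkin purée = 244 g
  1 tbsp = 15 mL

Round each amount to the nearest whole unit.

milk: 16 oz; pumpkin purée: 40 g; mashed banana: 452 g

The original recipe has 90 mL of plain yogurt, so the scaling factor is 234 ÷ 90 = 13/5 = 2.6.
milk: 175 g × 13/5 ÷ 28.35 g/oz ≈ 16 oz
pumpkin purée: 1 tbsp × 13/5 ÷ 16 tbsp/cup × 244 g/cup ≈ 40 g
mashed banana: 12 tbsp × 13/5 ÷ 16 tbsp/cup × 232 g/cup ≈ 452 g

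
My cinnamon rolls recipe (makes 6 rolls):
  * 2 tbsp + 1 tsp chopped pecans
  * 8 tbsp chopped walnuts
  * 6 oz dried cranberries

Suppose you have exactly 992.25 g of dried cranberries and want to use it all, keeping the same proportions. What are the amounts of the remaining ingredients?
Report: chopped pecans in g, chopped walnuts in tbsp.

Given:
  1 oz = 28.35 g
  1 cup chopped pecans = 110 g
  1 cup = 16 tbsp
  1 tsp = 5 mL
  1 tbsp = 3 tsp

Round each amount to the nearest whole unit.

The original recipe has 170.1 g of dried cranberries, so the scaling factor is 992.25 ÷ 170.1 = 35/6.
chopped pecans: (2 tbsp + 1 tsp = 7/3 tbsp) × 35/6 ÷ 16 tbsp/cup × 110 g/cup ≈ 94 g
chopped walnuts: 8 tbsp × 35/6 ≈ 47 tbsp

chopped pecans: 94 g; chopped walnuts: 47 tbsp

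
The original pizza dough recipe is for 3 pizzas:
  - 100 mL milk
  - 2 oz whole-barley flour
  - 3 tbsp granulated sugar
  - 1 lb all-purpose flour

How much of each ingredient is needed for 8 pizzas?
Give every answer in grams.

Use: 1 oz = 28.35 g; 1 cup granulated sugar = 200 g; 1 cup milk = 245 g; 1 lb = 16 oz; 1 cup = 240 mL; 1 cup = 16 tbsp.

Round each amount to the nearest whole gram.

milk: 272 g; whole-barley flour: 151 g; granulated sugar: 100 g; all-purpose flour: 1210 g

Scaling factor: 8/3.
milk: 100 mL × 8/3 ÷ 240 mL/cup × 245 g/cup ≈ 272 g
whole-barley flour: 2 oz × 8/3 × 28.35 g/oz ≈ 151 g
granulated sugar: 3 tbsp × 8/3 ÷ 16 tbsp/cup × 200 g/cup = 100 g
all-purpose flour: 1 lb × 8/3 × 16 oz/lb × 28.35 g/oz ≈ 1210 g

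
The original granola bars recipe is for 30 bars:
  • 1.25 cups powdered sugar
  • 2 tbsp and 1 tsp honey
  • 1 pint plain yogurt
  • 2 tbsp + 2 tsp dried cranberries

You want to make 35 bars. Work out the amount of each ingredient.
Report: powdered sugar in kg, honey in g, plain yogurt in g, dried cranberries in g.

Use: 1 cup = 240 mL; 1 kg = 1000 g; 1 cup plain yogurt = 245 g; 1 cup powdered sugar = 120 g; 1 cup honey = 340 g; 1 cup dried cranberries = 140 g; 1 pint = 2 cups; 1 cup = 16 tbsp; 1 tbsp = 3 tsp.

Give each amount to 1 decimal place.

Scaling factor: 35/30 = 7/6.
powdered sugar: 1.25 cup × 7/6 × 120 g/cup ÷ 1000 g/kg ≈ 0.2 kg
honey: (2 tbsp + 1 tsp = 7/3 tbsp) × 7/6 ÷ 16 tbsp/cup × 340 g/cup ≈ 57.8 g
plain yogurt: 1 pint × 7/6 × 2 cup/pint × 245 g/cup ≈ 571.7 g
dried cranberries: (2 tbsp + 2 tsp = 8/3 tbsp) × 7/6 ÷ 16 tbsp/cup × 140 g/cup ≈ 27.2 g

powdered sugar: 0.2 kg; honey: 57.8 g; plain yogurt: 571.7 g; dried cranberries: 27.2 g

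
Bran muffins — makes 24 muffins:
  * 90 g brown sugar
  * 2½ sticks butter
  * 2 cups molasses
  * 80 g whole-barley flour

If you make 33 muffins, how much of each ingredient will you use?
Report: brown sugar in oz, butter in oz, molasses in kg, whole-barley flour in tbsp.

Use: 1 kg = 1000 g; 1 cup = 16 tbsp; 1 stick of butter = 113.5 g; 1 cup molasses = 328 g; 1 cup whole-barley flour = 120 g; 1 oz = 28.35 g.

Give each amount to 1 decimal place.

brown sugar: 4.4 oz; butter: 13.8 oz; molasses: 0.9 kg; whole-barley flour: 14.7 tbsp

Scaling factor: 33/24 = 11/8 = 1.375.
brown sugar: 90 g × 11/8 ÷ 28.35 g/oz ≈ 4.4 oz
butter: 2.5 stick × 11/8 × 113.5 g/stick ÷ 28.35 g/oz ≈ 13.8 oz
molasses: 2 cup × 11/8 × 328 g/cup ÷ 1000 g/kg ≈ 0.9 kg
whole-barley flour: 80 g × 11/8 ÷ 120 g/cup × 16 tbsp/cup ≈ 14.7 tbsp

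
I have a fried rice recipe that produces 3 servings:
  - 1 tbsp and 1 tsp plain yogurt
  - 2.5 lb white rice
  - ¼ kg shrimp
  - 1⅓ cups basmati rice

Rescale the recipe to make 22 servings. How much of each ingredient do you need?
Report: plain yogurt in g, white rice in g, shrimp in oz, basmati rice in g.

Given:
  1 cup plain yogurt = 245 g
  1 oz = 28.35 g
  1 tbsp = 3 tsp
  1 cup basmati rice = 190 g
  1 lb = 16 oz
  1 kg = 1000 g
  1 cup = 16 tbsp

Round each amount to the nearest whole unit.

Scaling factor: 22/3.
plain yogurt: (1 tbsp + 1 tsp = 4/3 tbsp) × 22/3 ÷ 16 tbsp/cup × 245 g/cup ≈ 150 g
white rice: 2.5 lb × 22/3 × 16 oz/lb × 28.35 g/oz = 8316 g
shrimp: 0.25 kg × 22/3 × 1000 g/kg ÷ 28.35 g/oz ≈ 65 oz
basmati rice: 4/3 cup × 22/3 × 190 g/cup ≈ 1858 g

plain yogurt: 150 g; white rice: 8316 g; shrimp: 65 oz; basmati rice: 1858 g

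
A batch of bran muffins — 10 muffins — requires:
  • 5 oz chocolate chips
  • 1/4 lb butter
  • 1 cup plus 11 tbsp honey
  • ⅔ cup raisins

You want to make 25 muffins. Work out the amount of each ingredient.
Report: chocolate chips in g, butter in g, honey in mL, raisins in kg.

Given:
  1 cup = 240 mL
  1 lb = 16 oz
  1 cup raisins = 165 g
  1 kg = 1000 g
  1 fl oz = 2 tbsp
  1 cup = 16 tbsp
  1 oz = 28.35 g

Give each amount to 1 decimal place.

chocolate chips: 354.4 g; butter: 283.5 g; honey: 1012.5 mL; raisins: 0.3 kg

Scaling factor: 25/10 = 5/2 = 2.5.
chocolate chips: 5 oz × 5/2 × 28.35 g/oz ≈ 354.4 g
butter: 0.25 lb × 5/2 × 16 oz/lb × 28.35 g/oz = 283.5 g
honey: (1 cup + 11 tbsp = 1.6875 cup) × 5/2 × 240 mL/cup = 1012.5 mL
raisins: 2/3 cup × 5/2 × 165 g/cup ÷ 1000 g/kg ≈ 0.3 kg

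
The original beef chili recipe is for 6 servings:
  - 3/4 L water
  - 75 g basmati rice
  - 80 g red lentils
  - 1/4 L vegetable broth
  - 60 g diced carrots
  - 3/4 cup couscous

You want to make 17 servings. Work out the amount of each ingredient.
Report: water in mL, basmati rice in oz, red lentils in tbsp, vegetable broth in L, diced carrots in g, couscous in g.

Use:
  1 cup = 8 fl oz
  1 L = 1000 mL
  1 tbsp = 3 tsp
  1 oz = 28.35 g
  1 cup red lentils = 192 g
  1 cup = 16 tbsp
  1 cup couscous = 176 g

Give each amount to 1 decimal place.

water: 2125.0 mL; basmati rice: 7.5 oz; red lentils: 18.9 tbsp; vegetable broth: 0.7 L; diced carrots: 170.0 g; couscous: 374.0 g

Scaling factor: 17/6.
water: 0.75 L × 17/6 × 1000 mL/L = 2125.0 mL
basmati rice: 75 g × 17/6 ÷ 28.35 g/oz ≈ 7.5 oz
red lentils: 80 g × 17/6 ÷ 192 g/cup × 16 tbsp/cup ≈ 18.9 tbsp
vegetable broth: 0.25 L × 17/6 ≈ 0.7 L
diced carrots: 60 g × 17/6 = 170.0 g
couscous: 0.75 cup × 17/6 × 176 g/cup = 374.0 g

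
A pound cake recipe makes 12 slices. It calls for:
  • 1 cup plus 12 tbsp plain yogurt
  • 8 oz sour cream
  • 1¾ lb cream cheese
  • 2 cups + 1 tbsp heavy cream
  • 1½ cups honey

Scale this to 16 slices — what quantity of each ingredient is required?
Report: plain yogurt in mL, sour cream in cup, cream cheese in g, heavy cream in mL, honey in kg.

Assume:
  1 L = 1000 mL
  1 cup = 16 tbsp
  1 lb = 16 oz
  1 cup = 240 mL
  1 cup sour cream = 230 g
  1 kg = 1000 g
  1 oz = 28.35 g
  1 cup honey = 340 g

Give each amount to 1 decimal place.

Scaling factor: 16/12 = 4/3.
plain yogurt: (1 cup + 12 tbsp = 1.75 cup) × 4/3 × 240 mL/cup = 560.0 mL
sour cream: 8 oz × 4/3 × 28.35 g/oz ÷ 230 g/cup ≈ 1.3 cup
cream cheese: 1.75 lb × 4/3 × 16 oz/lb × 28.35 g/oz = 1058.4 g
heavy cream: (2 cup + 1 tbsp = 2.0625 cup) × 4/3 × 240 mL/cup = 660.0 mL
honey: 1.5 cup × 4/3 × 340 g/cup ÷ 1000 g/kg ≈ 0.7 kg

plain yogurt: 560.0 mL; sour cream: 1.3 cup; cream cheese: 1058.4 g; heavy cream: 660.0 mL; honey: 0.7 kg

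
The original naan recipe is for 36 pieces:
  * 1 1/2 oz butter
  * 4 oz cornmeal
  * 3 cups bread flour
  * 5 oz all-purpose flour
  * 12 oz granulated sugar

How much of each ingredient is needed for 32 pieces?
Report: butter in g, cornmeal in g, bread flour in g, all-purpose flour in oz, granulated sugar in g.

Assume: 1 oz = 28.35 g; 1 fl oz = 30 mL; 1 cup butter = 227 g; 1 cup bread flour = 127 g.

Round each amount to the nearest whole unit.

butter: 38 g; cornmeal: 101 g; bread flour: 339 g; all-purpose flour: 4 oz; granulated sugar: 302 g

Scaling factor: 32/36 = 8/9.
butter: 1.5 oz × 8/9 × 28.35 g/oz ≈ 38 g
cornmeal: 4 oz × 8/9 × 28.35 g/oz ≈ 101 g
bread flour: 3 cup × 8/9 × 127 g/cup ≈ 339 g
all-purpose flour: 5 oz × 8/9 ≈ 4 oz
granulated sugar: 12 oz × 8/9 × 28.35 g/oz ≈ 302 g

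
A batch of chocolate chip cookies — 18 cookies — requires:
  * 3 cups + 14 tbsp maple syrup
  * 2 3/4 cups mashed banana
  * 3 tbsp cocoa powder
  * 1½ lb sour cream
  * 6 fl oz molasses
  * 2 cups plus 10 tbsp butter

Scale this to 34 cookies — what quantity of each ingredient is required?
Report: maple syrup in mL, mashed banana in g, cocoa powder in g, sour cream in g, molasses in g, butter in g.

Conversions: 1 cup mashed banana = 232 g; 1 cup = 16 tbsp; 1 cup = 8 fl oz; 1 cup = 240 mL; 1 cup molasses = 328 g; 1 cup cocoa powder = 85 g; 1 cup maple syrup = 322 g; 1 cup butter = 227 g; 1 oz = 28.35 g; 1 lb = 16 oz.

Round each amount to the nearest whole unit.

maple syrup: 1757 mL; mashed banana: 1205 g; cocoa powder: 30 g; sour cream: 1285 g; molasses: 465 g; butter: 1126 g

Scaling factor: 34/18 = 17/9.
maple syrup: (3 cup + 14 tbsp = 3.875 cup) × 17/9 × 240 mL/cup ≈ 1757 mL
mashed banana: 2.75 cup × 17/9 × 232 g/cup ≈ 1205 g
cocoa powder: 3 tbsp × 17/9 ÷ 16 tbsp/cup × 85 g/cup ≈ 30 g
sour cream: 1.5 lb × 17/9 × 16 oz/lb × 28.35 g/oz ≈ 1285 g
molasses: 6 fl oz × 17/9 ÷ 8 fl oz/cup × 328 g/cup ≈ 465 g
butter: (2 cup + 10 tbsp = 2.625 cup) × 17/9 × 227 g/cup ≈ 1126 g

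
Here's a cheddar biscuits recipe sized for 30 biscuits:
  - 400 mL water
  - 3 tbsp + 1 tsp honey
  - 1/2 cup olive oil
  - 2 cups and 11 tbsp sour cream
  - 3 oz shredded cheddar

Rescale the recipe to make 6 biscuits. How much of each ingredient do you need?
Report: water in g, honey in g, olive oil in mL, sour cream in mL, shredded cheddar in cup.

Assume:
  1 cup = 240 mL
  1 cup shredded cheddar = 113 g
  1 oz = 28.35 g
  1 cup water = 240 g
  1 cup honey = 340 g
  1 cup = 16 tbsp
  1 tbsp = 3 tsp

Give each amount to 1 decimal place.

water: 80.0 g; honey: 14.2 g; olive oil: 24.0 mL; sour cream: 129.0 mL; shredded cheddar: 0.2 cup

Scaling factor: 6/30 = 1/5 = 0.2.
water: 400 mL × 1/5 ÷ 240 mL/cup × 240 g/cup = 80.0 g
honey: (3 tbsp + 1 tsp = 10/3 tbsp) × 1/5 ÷ 16 tbsp/cup × 340 g/cup ≈ 14.2 g
olive oil: 0.5 cup × 1/5 × 240 mL/cup = 24.0 mL
sour cream: (2 cup + 11 tbsp = 2.6875 cup) × 1/5 × 240 mL/cup = 129.0 mL
shredded cheddar: 3 oz × 1/5 × 28.35 g/oz ÷ 113 g/cup ≈ 0.2 cup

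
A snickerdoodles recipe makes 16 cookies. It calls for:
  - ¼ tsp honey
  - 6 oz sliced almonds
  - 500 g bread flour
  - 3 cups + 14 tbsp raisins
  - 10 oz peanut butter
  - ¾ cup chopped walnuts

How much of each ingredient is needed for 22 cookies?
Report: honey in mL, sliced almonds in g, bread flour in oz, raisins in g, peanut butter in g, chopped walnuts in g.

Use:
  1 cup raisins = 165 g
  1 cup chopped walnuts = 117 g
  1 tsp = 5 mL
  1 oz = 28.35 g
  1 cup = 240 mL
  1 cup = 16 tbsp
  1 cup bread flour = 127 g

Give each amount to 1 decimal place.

honey: 1.7 mL; sliced almonds: 233.9 g; bread flour: 24.3 oz; raisins: 879.1 g; peanut butter: 389.8 g; chopped walnuts: 120.7 g

Scaling factor: 22/16 = 11/8 = 1.375.
honey: 0.25 tsp × 11/8 × 5 mL/tsp ≈ 1.7 mL
sliced almonds: 6 oz × 11/8 × 28.35 g/oz ≈ 233.9 g
bread flour: 500 g × 11/8 ÷ 28.35 g/oz ≈ 24.3 oz
raisins: (3 cup + 14 tbsp = 3.875 cup) × 11/8 × 165 g/cup ≈ 879.1 g
peanut butter: 10 oz × 11/8 × 28.35 g/oz ≈ 389.8 g
chopped walnuts: 0.75 cup × 11/8 × 117 g/cup ≈ 120.7 g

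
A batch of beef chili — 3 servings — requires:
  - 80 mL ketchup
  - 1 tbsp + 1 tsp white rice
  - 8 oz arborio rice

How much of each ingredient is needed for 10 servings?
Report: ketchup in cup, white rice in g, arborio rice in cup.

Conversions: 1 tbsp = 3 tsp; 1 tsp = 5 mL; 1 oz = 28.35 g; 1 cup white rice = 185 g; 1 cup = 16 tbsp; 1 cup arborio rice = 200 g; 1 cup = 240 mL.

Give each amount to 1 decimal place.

ketchup: 1.1 cup; white rice: 51.4 g; arborio rice: 3.8 cup

Scaling factor: 10/3.
ketchup: 80 mL × 10/3 ÷ 240 mL/cup ≈ 1.1 cup
white rice: (1 tbsp + 1 tsp = 4/3 tbsp) × 10/3 ÷ 16 tbsp/cup × 185 g/cup ≈ 51.4 g
arborio rice: 8 oz × 10/3 × 28.35 g/oz ÷ 200 g/cup ≈ 3.8 cup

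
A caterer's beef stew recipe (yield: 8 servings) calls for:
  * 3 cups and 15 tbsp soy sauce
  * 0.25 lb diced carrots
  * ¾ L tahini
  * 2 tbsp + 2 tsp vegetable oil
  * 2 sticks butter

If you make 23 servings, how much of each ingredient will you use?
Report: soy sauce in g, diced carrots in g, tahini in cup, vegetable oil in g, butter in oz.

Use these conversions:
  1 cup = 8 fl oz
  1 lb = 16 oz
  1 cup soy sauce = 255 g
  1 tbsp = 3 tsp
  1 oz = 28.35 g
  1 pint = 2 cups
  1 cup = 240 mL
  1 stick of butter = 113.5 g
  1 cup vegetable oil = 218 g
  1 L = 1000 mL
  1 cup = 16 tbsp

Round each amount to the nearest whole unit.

Scaling factor: 23/8 = 2.875.
soy sauce: (3 cup + 15 tbsp = 3.9375 cup) × 23/8 × 255 g/cup ≈ 2887 g
diced carrots: 0.25 lb × 23/8 × 16 oz/lb × 28.35 g/oz ≈ 326 g
tahini: 0.75 L × 23/8 × 1000 mL/L ÷ 240 mL/cup ≈ 9 cup
vegetable oil: (2 tbsp + 2 tsp = 8/3 tbsp) × 23/8 ÷ 16 tbsp/cup × 218 g/cup ≈ 104 g
butter: 2 stick × 23/8 × 113.5 g/stick ÷ 28.35 g/oz ≈ 23 oz

soy sauce: 2887 g; diced carrots: 326 g; tahini: 9 cup; vegetable oil: 104 g; butter: 23 oz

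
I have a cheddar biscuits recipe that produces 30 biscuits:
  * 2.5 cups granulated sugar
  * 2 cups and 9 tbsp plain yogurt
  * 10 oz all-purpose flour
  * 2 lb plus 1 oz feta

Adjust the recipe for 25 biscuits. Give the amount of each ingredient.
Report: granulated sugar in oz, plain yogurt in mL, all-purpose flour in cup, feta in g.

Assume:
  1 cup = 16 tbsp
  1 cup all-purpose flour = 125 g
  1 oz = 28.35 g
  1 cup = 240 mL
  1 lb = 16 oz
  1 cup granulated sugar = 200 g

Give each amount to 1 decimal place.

granulated sugar: 14.7 oz; plain yogurt: 512.5 mL; all-purpose flour: 1.9 cup; feta: 779.6 g

Scaling factor: 25/30 = 5/6.
granulated sugar: 2.5 cup × 5/6 × 200 g/cup ÷ 28.35 g/oz ≈ 14.7 oz
plain yogurt: (2 cup + 9 tbsp = 2.5625 cup) × 5/6 × 240 mL/cup = 512.5 mL
all-purpose flour: 10 oz × 5/6 × 28.35 g/oz ÷ 125 g/cup ≈ 1.9 cup
feta: (2 lb + 1 oz = 2.0625 lb) × 5/6 × 16 oz/lb × 28.35 g/oz ≈ 779.6 g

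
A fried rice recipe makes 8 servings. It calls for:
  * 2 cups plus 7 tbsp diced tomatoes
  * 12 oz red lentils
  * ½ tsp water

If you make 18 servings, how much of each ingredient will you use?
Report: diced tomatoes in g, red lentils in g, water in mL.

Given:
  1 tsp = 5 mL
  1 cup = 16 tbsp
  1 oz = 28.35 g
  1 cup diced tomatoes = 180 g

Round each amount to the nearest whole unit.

diced tomatoes: 987 g; red lentils: 765 g; water: 6 mL

Scaling factor: 18/8 = 9/4 = 2.25.
diced tomatoes: (2 cup + 7 tbsp = 2.4375 cup) × 9/4 × 180 g/cup ≈ 987 g
red lentils: 12 oz × 9/4 × 28.35 g/oz ≈ 765 g
water: 0.5 tsp × 9/4 × 5 mL/tsp ≈ 6 mL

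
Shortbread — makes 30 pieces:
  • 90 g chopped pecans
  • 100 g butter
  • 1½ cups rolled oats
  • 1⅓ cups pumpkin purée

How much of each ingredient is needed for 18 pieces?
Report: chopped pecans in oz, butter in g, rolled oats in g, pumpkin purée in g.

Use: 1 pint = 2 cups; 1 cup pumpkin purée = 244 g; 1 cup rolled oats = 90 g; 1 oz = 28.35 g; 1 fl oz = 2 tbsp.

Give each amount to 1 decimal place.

Scaling factor: 18/30 = 3/5 = 0.6.
chopped pecans: 90 g × 3/5 ÷ 28.35 g/oz ≈ 1.9 oz
butter: 100 g × 3/5 = 60.0 g
rolled oats: 1.5 cup × 3/5 × 90 g/cup = 81.0 g
pumpkin purée: 4/3 cup × 3/5 × 244 g/cup = 195.2 g

chopped pecans: 1.9 oz; butter: 60.0 g; rolled oats: 81.0 g; pumpkin purée: 195.2 g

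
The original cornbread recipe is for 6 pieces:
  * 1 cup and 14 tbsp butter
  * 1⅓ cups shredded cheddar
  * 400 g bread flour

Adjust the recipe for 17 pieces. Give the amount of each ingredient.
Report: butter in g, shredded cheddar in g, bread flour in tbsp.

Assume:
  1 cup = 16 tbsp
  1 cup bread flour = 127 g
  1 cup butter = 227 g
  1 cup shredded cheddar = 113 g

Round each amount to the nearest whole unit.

butter: 1206 g; shredded cheddar: 427 g; bread flour: 143 tbsp

Scaling factor: 17/6.
butter: (1 cup + 14 tbsp = 1.875 cup) × 17/6 × 227 g/cup ≈ 1206 g
shredded cheddar: 4/3 cup × 17/6 × 113 g/cup ≈ 427 g
bread flour: 400 g × 17/6 ÷ 127 g/cup × 16 tbsp/cup ≈ 143 tbsp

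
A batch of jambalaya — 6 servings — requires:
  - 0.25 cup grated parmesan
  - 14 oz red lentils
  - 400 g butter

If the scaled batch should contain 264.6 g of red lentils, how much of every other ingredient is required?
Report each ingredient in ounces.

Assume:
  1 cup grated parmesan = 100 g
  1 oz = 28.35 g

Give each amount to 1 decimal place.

grated parmesan: 0.6 oz; butter: 9.4 oz

The original recipe has 396.9 g of red lentils, so the scaling factor is 264.6 ÷ 396.9 = 2/3.
grated parmesan: 0.25 cup × 2/3 × 100 g/cup ÷ 28.35 g/oz ≈ 0.6 oz
butter: 400 g × 2/3 ÷ 28.35 g/oz ≈ 9.4 oz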